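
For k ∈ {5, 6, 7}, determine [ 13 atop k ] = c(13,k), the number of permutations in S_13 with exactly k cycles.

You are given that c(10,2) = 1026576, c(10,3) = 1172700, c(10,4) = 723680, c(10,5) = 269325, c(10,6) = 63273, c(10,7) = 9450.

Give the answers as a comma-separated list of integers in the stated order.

657206836, 206070150, 44990231

[11] T[11,3]:10*1172700+1026576=12753576 · T[11,4]:10*723680+1172700=8409500 · T[11,5]:10*269325+723680=3416930 · T[11,6]:10*63273+269325=902055 · T[11,7]:10*9450+63273=157773
[12] T[12,4]:11*8409500+12753576=105258076 · T[12,5]:11*3416930+8409500=45995730 · T[12,6]:11*902055+3416930=13339535 · T[12,7]:11*157773+902055=2637558
[13] T[13,5]:12*45995730+105258076=657206836 · T[13,6]:12*13339535+45995730=206070150 · T[13,7]:12*2637558+13339535=44990231
Read c(13,5) = 657206836, c(13,6) = 206070150, c(13,7) = 44990231.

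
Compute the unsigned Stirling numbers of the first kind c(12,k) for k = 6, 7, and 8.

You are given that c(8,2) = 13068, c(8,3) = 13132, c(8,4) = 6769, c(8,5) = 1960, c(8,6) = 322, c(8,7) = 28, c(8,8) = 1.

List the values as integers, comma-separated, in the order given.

13339535, 2637558, 357423

[9] T[9,3]:8*13132+13068=118124 · T[9,4]:8*6769+13132=67284 · T[9,5]:8*1960+6769=22449 · T[9,6]:8*322+1960=4536 · T[9,7]:8*28+322=546 · T[9,8]:8*1+28=36
[10] T[10,4]:9*67284+118124=723680 · T[10,5]:9*22449+67284=269325 · T[10,6]:9*4536+22449=63273 · T[10,7]:9*546+4536=9450 · T[10,8]:9*36+546=870
[11] T[11,5]:10*269325+723680=3416930 · T[11,6]:10*63273+269325=902055 · T[11,7]:10*9450+63273=157773 · T[11,8]:10*870+9450=18150
[12] T[12,6]:11*902055+3416930=13339535 · T[12,7]:11*157773+902055=2637558 · T[12,8]:11*18150+157773=357423
Read c(12,6) = 13339535, c(12,7) = 2637558, c(12,8) = 357423.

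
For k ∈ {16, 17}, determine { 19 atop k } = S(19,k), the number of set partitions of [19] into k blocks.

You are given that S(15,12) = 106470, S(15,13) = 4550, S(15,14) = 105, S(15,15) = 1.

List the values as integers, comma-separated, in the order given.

527136, 12597

i=16: T(16,13)=106470+13·4550=165620 | T(16,14)=4550+14·105=6020 | T(16,15)=105+15·1=120 | T(16,16)=1+16·0=1
i=17: T(17,14)=165620+14·6020=249900 | T(17,15)=6020+15·120=7820 | T(17,16)=120+16·1=136 | T(17,17)=1+17·0=1
i=18: T(18,15)=249900+15·7820=367200 | T(18,16)=7820+16·136=9996 | T(18,17)=136+17·1=153
i=19: T(19,16)=367200+16·9996=527136 | T(19,17)=9996+17·153=12597
Read S(19,16) = 527136, S(19,17) = 12597.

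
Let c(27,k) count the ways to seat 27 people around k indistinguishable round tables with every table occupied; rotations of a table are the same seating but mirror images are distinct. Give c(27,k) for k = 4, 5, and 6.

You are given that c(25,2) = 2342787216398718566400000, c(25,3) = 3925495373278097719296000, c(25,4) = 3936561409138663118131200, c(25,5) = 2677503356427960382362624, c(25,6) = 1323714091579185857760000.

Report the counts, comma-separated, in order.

@26  (26,3):3925495373278097719296000·25+2342787216398718566400000→100480171548351161548800000, (26,4):3936561409138663118131200·25+3925495373278097719296000→102339530601744675672576000, (26,5):2677503356427960382362624·25+3936561409138663118131200→70874145319837672677196800, (26,6):1323714091579185857760000·25+2677503356427960382362624→35770355645907606826362624
@27  (27,4):102339530601744675672576000·26+100480171548351161548800000→2761307967193712729035776000, (27,5):70874145319837672677196800·26+102339530601744675672576000→1945067308917524165279692800, (27,6):35770355645907606826362624·26+70874145319837672677196800→1000903392113435450162625024
Read c(27,4) = 2761307967193712729035776000, c(27,5) = 1945067308917524165279692800, c(27,6) = 1000903392113435450162625024.

2761307967193712729035776000, 1945067308917524165279692800, 1000903392113435450162625024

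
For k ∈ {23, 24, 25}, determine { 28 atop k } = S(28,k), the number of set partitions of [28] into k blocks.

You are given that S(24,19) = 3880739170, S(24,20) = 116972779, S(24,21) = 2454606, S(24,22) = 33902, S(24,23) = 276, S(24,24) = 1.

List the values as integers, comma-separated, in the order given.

22693687380, 460192005, 6654375

[25] T[25,20]:20*116972779+3880739170=6220194750 · T[25,21]:21*2454606+116972779=168519505 · T[25,22]:22*33902+2454606=3200450 · T[25,23]:23*276+33902=40250 · T[25,24]:24*1+276=300 · T[25,25]:25*0+1=1
[26] T[26,21]:21*168519505+6220194750=9759104355 · T[26,22]:22*3200450+168519505=238929405 · T[26,23]:23*40250+3200450=4126200 · T[26,24]:24*300+40250=47450 · T[26,25]:25*1+300=325
[27] T[27,22]:22*238929405+9759104355=15015551265 · T[27,23]:23*4126200+238929405=333832005 · T[27,24]:24*47450+4126200=5265000 · T[27,25]:25*325+47450=55575
[28] T[28,23]:23*333832005+15015551265=22693687380 · T[28,24]:24*5265000+333832005=460192005 · T[28,25]:25*55575+5265000=6654375
Read S(28,23) = 22693687380, S(28,24) = 460192005, S(28,25) = 6654375.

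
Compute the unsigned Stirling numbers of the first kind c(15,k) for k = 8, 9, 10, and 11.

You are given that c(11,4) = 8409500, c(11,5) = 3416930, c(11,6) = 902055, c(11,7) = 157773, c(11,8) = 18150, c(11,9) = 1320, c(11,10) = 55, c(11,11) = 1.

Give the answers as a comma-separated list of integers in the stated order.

2681453775, 368411615, 37312275, 2749747

[12] T[12,5]:11*3416930+8409500=45995730 · T[12,6]:11*902055+3416930=13339535 · T[12,7]:11*157773+902055=2637558 · T[12,8]:11*18150+157773=357423 · T[12,9]:11*1320+18150=32670 · T[12,10]:11*55+1320=1925 · T[12,11]:11*1+55=66
[13] T[13,6]:12*13339535+45995730=206070150 · T[13,7]:12*2637558+13339535=44990231 · T[13,8]:12*357423+2637558=6926634 · T[13,9]:12*32670+357423=749463 · T[13,10]:12*1925+32670=55770 · T[13,11]:12*66+1925=2717
[14] T[14,7]:13*44990231+206070150=790943153 · T[14,8]:13*6926634+44990231=135036473 · T[14,9]:13*749463+6926634=16669653 · T[14,10]:13*55770+749463=1474473 · T[14,11]:13*2717+55770=91091
[15] T[15,8]:14*135036473+790943153=2681453775 · T[15,9]:14*16669653+135036473=368411615 · T[15,10]:14*1474473+16669653=37312275 · T[15,11]:14*91091+1474473=2749747
Read c(15,8) = 2681453775, c(15,9) = 368411615, c(15,10) = 37312275, c(15,11) = 2749747.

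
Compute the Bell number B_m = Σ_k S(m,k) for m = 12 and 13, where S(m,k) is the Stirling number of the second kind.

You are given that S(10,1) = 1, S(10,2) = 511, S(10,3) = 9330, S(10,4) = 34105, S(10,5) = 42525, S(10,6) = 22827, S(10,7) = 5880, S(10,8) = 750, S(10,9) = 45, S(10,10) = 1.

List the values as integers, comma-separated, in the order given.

[11] T[11,1]:1*1+0=1 · T[11,2]:2*511+1=1023 · T[11,3]:3*9330+511=28501 · T[11,4]:4*34105+9330=145750 · T[11,5]:5*42525+34105=246730 · T[11,6]:6*22827+42525=179487 · T[11,7]:7*5880+22827=63987 · T[11,8]:8*750+5880=11880 · T[11,9]:9*45+750=1155 · T[11,10]:10*1+45=55 · T[11,11]:11*0+1=1
[12] T[12,1]:1*1+0=1 · T[12,2]:2*1023+1=2047 · T[12,3]:3*28501+1023=86526 · T[12,4]:4*145750+28501=611501 · T[12,5]:5*246730+145750=1379400 · T[12,6]:6*179487+246730=1323652 · T[12,7]:7*63987+179487=627396 · T[12,8]:8*11880+63987=159027 · T[12,9]:9*1155+11880=22275 · T[12,10]:10*55+1155=1705 · T[12,11]:11*1+55=66 · T[12,12]:12*0+1=1
[13] T[13,1]:1*1+0=1 · T[13,2]:2*2047+1=4095 · T[13,3]:3*86526+2047=261625 · T[13,4]:4*611501+86526=2532530 · T[13,5]:5*1379400+611501=7508501 · T[13,6]:6*1323652+1379400=9321312 · T[13,7]:7*627396+1323652=5715424 · T[13,8]:8*159027+627396=1899612 · T[13,9]:9*22275+159027=359502 · T[13,10]:10*1705+22275=39325 · T[13,11]:11*66+1705=2431 · T[13,12]:12*1+66=78 · T[13,13]:13*0+1=1
B_12 = ΣS(12,k) = 1+2047+86526+611501+1379400+1323652+627396+159027+22275+1705+66+1 = 4213597
B_13 = ΣS(13,k) = 1+4095+261625+2532530+7508501+9321312+5715424+1899612+359502+39325+2431+78+1 = 27644437

4213597, 27644437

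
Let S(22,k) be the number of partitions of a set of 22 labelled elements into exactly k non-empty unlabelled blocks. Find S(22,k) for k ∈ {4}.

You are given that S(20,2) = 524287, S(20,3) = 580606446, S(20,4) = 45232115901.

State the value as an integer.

727778623825

@21  (21,3):580606446·3+524287→1742343625, (21,4):45232115901·4+580606446→181509070050
@22  (22,4):181509070050·4+1742343625→727778623825
Read S(22,4) = 727778623825.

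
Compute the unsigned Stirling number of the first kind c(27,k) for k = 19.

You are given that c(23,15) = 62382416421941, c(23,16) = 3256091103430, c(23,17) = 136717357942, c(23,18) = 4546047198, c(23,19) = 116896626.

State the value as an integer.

r24: T_24,16=23×3256091103430+62382416421941=137272511800831; T_24,17=23×136717357942+3256091103430=6400590336096; T_24,18=23×4546047198+136717357942=241276443496; T_24,19=23×116896626+4546047198=7234669596
r25: T_25,17=24×6400590336096+137272511800831=290886679867135; T_25,18=24×241276443496+6400590336096=12191224980000; T_25,19=24×7234669596+241276443496=414908513800
r26: T_26,18=25×12191224980000+290886679867135=595667304367135; T_26,19=25×414908513800+12191224980000=22563937825000
r27: T_27,19=26×22563937825000+595667304367135=1182329687817135
Read c(27,19) = 1182329687817135.

1182329687817135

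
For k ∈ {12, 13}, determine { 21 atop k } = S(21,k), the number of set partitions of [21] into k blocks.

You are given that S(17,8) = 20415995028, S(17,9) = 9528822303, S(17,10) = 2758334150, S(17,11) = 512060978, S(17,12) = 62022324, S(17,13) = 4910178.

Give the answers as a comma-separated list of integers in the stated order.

6833042030178, 1204909218331

i=18: T(18,9)=20415995028+9·9528822303=106175395755 | T(18,10)=9528822303+10·2758334150=37112163803 | T(18,11)=2758334150+11·512060978=8391004908 | T(18,12)=512060978+12·62022324=1256328866 | T(18,13)=62022324+13·4910178=125854638
i=19: T(19,10)=106175395755+10·37112163803=477297033785 | T(19,11)=37112163803+11·8391004908=129413217791 | T(19,12)=8391004908+12·1256328866=23466951300 | T(19,13)=1256328866+13·125854638=2892439160
i=20: T(20,11)=477297033785+11·129413217791=1900842429486 | T(20,12)=129413217791+12·23466951300=411016633391 | T(20,13)=23466951300+13·2892439160=61068660380
i=21: T(21,12)=1900842429486+12·411016633391=6833042030178 | T(21,13)=411016633391+13·61068660380=1204909218331
Read S(21,12) = 6833042030178, S(21,13) = 1204909218331.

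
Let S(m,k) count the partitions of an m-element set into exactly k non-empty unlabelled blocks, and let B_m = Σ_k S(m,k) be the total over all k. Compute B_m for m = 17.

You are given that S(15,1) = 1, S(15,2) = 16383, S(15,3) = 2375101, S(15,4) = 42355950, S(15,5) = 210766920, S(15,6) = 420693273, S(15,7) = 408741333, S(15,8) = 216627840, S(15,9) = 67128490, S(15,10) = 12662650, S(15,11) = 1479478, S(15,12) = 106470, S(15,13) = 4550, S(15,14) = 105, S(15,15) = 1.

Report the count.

82864869804

r16: T_16,1=1×1+0=1; T_16,2=2×16383+1=32767; T_16,3=3×2375101+16383=7141686; T_16,4=4×42355950+2375101=171798901; T_16,5=5×210766920+42355950=1096190550; T_16,6=6×420693273+210766920=2734926558; T_16,7=7×408741333+420693273=3281882604; T_16,8=8×216627840+408741333=2141764053; T_16,9=9×67128490+216627840=820784250; T_16,10=10×12662650+67128490=193754990; T_16,11=11×1479478+12662650=28936908; T_16,12=12×106470+1479478=2757118; T_16,13=13×4550+106470=165620; T_16,14=14×105+4550=6020; T_16,15=15×1+105=120; T_16,16=16×0+1=1
r17: T_17,1=1×1+0=1; T_17,2=2×32767+1=65535; T_17,3=3×7141686+32767=21457825; T_17,4=4×171798901+7141686=694337290; T_17,5=5×1096190550+171798901=5652751651; T_17,6=6×2734926558+1096190550=17505749898; T_17,7=7×3281882604+2734926558=25708104786; T_17,8=8×2141764053+3281882604=20415995028; T_17,9=9×820784250+2141764053=9528822303; T_17,10=10×193754990+820784250=2758334150; T_17,11=11×28936908+193754990=512060978; T_17,12=12×2757118+28936908=62022324; T_17,13=13×165620+2757118=4910178; T_17,14=14×6020+165620=249900; T_17,15=15×120+6020=7820; T_17,16=16×1+120=136; T_17,17=17×0+1=1
B_17 = ΣS(17,k) = 1+65535+21457825+694337290+5652751651+17505749898+25708104786+20415995028+9528822303+2758334150+512060978+62022324+4910178+249900+7820+136+1 = 82864869804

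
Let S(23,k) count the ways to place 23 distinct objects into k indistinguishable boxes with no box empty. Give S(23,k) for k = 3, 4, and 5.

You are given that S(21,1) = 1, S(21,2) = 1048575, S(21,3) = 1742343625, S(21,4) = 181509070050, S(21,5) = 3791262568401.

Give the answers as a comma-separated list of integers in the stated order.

15686335501, 2916342574750, 96416888184100

row 22: T[22][2]=2·1048575+1=2097151  T[22][3]=3·1742343625+1048575=5228079450  T[22][4]=4·181509070050+1742343625=727778623825  T[22][5]=5·3791262568401+181509070050=19137821912055
row 23: T[23][3]=3·5228079450+2097151=15686335501  T[23][4]=4·727778623825+5228079450=2916342574750  T[23][5]=5·19137821912055+727778623825=96416888184100
Read S(23,3) = 15686335501, S(23,4) = 2916342574750, S(23,5) = 96416888184100.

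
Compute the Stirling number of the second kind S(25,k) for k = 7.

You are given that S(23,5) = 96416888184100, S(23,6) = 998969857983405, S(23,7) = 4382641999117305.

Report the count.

227832482998716310

row 24: T[24][6]=6·998969857983405+96416888184100=6090236036084530  T[24][7]=7·4382641999117305+998969857983405=31677463851804540
row 25: T[25][7]=7·31677463851804540+6090236036084530=227832482998716310
Read S(25,7) = 227832482998716310.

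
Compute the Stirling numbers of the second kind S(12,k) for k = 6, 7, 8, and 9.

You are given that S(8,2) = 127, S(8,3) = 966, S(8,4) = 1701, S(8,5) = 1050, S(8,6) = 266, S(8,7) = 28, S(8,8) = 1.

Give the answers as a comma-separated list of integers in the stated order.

row 9: T[9][3]=3·966+127=3025  T[9][4]=4·1701+966=7770  T[9][5]=5·1050+1701=6951  T[9][6]=6·266+1050=2646  T[9][7]=7·28+266=462  T[9][8]=8·1+28=36  T[9][9]=9·0+1=1
row 10: T[10][4]=4·7770+3025=34105  T[10][5]=5·6951+7770=42525  T[10][6]=6·2646+6951=22827  T[10][7]=7·462+2646=5880  T[10][8]=8·36+462=750  T[10][9]=9·1+36=45
row 11: T[11][5]=5·42525+34105=246730  T[11][6]=6·22827+42525=179487  T[11][7]=7·5880+22827=63987  T[11][8]=8·750+5880=11880  T[11][9]=9·45+750=1155
row 12: T[12][6]=6·179487+246730=1323652  T[12][7]=7·63987+179487=627396  T[12][8]=8·11880+63987=159027  T[12][9]=9·1155+11880=22275
Read S(12,6) = 1323652, S(12,7) = 627396, S(12,8) = 159027, S(12,9) = 22275.

1323652, 627396, 159027, 22275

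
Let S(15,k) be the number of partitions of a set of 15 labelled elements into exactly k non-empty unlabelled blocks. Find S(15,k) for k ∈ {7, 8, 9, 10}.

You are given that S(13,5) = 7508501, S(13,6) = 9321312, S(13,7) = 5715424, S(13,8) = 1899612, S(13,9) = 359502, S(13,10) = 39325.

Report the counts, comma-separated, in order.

408741333, 216627840, 67128490, 12662650

row 14: T[14][6]=6·9321312+7508501=63436373  T[14][7]=7·5715424+9321312=49329280  T[14][8]=8·1899612+5715424=20912320  T[14][9]=9·359502+1899612=5135130  T[14][10]=10·39325+359502=752752
row 15: T[15][7]=7·49329280+63436373=408741333  T[15][8]=8·20912320+49329280=216627840  T[15][9]=9·5135130+20912320=67128490  T[15][10]=10·752752+5135130=12662650
Read S(15,7) = 408741333, S(15,8) = 216627840, S(15,9) = 67128490, S(15,10) = 12662650.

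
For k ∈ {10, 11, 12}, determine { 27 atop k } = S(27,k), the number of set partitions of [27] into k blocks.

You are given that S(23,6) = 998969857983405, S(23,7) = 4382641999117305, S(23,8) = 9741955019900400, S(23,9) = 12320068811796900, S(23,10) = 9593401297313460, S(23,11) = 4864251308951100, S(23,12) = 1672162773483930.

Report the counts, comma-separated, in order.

[24] T[24,7]:7*4382641999117305+998969857983405=31677463851804540 · T[24,8]:8*9741955019900400+4382641999117305=82318282158320505 · T[24,9]:9*12320068811796900+9741955019900400=120622574326072500 · T[24,10]:10*9593401297313460+12320068811796900=108254081784931500 · T[24,11]:11*4864251308951100+9593401297313460=63100165695775560 · T[24,12]:12*1672162773483930+4864251308951100=24930204590758260
[25] T[25,8]:8*82318282158320505+31677463851804540=690223721118368580 · T[25,9]:9*120622574326072500+82318282158320505=1167921451092973005 · T[25,10]:10*108254081784931500+120622574326072500=1203163392175387500 · T[25,11]:11*63100165695775560+108254081784931500=802355904438462660 · T[25,12]:12*24930204590758260+63100165695775560=362262620784874680
[26] T[26,9]:9*1167921451092973005+690223721118368580=11201516780955125625 · T[26,10]:10*1203163392175387500+1167921451092973005=13199555372846848005 · T[26,11]:11*802355904438462660+1203163392175387500=10029078340998476760 · T[26,12]:12*362262620784874680+802355904438462660=5149507353856958820
[27] T[27,10]:10*13199555372846848005+11201516780955125625=143197070509423605675 · T[27,11]:11*10029078340998476760+13199555372846848005=123519417123830092365 · T[27,12]:12*5149507353856958820+10029078340998476760=71823166587281982600
Read S(27,10) = 143197070509423605675, S(27,11) = 123519417123830092365, S(27,12) = 71823166587281982600.

143197070509423605675, 123519417123830092365, 71823166587281982600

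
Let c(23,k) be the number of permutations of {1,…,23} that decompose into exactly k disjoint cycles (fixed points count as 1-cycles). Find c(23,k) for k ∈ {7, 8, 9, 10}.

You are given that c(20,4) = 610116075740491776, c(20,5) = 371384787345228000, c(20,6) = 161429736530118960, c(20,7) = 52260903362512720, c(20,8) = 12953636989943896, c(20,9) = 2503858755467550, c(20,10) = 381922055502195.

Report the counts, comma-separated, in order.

720308216440924653696, 199321978221066137360, 43714229649594412832, 7707401101297361068

@21  (21,5):371384787345228000·20+610116075740491776→8037811822645051776, (21,6):161429736530118960·20+371384787345228000→3599979517947607200, (21,7):52260903362512720·20+161429736530118960→1206647803780373360, (21,8):12953636989943896·20+52260903362512720→311333643161390640, (21,9):2503858755467550·20+12953636989943896→63030812099294896, (21,10):381922055502195·20+2503858755467550→10142299865511450
@22  (22,6):3599979517947607200·21+8037811822645051776→83637381699544802976, (22,7):1206647803780373360·21+3599979517947607200→28939583397335447760, (22,8):311333643161390640·21+1206647803780373360→7744654310169576800, (22,9):63030812099294896·21+311333643161390640→1634980697246583456, (22,10):10142299865511450·21+63030812099294896→276019109275035346
@23  (23,7):28939583397335447760·22+83637381699544802976→720308216440924653696, (23,8):7744654310169576800·22+28939583397335447760→199321978221066137360, (23,9):1634980697246583456·22+7744654310169576800→43714229649594412832, (23,10):276019109275035346·22+1634980697246583456→7707401101297361068
Read c(23,7) = 720308216440924653696, c(23,8) = 199321978221066137360, c(23,9) = 43714229649594412832, c(23,10) = 7707401101297361068.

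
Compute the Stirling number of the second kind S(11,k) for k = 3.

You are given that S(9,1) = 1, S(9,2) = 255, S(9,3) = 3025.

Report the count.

28501

r10: T_10,2=2×255+1=511; T_10,3=3×3025+255=9330
r11: T_11,3=3×9330+511=28501
Read S(11,3) = 28501.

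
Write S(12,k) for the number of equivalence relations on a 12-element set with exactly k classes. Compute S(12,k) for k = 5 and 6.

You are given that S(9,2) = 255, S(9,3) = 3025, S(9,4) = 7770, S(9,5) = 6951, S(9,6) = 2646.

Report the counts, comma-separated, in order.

1379400, 1323652

[10] T[10,3]:3*3025+255=9330 · T[10,4]:4*7770+3025=34105 · T[10,5]:5*6951+7770=42525 · T[10,6]:6*2646+6951=22827
[11] T[11,4]:4*34105+9330=145750 · T[11,5]:5*42525+34105=246730 · T[11,6]:6*22827+42525=179487
[12] T[12,5]:5*246730+145750=1379400 · T[12,6]:6*179487+246730=1323652
Read S(12,5) = 1379400, S(12,6) = 1323652.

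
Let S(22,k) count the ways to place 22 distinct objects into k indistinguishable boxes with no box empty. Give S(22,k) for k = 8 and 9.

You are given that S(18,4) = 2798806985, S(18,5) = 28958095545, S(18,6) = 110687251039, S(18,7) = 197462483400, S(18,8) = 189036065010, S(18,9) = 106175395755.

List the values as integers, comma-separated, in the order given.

1142399079991620, 1241963303533920

@19  (19,5):28958095545·5+2798806985→147589284710, (19,6):110687251039·6+28958095545→693081601779, (19,7):197462483400·7+110687251039→1492924634839, (19,8):189036065010·8+197462483400→1709751003480, (19,9):106175395755·9+189036065010→1144614626805
@20  (20,6):693081601779·6+147589284710→4306078895384, (20,7):1492924634839·7+693081601779→11143554045652, (20,8):1709751003480·8+1492924634839→15170932662679, (20,9):1144614626805·9+1709751003480→12011282644725
@21  (21,7):11143554045652·7+4306078895384→82310957214948, (21,8):15170932662679·8+11143554045652→132511015347084, (21,9):12011282644725·9+15170932662679→123272476465204
@22  (22,8):132511015347084·8+82310957214948→1142399079991620, (22,9):123272476465204·9+132511015347084→1241963303533920
Read S(22,8) = 1142399079991620, S(22,9) = 1241963303533920.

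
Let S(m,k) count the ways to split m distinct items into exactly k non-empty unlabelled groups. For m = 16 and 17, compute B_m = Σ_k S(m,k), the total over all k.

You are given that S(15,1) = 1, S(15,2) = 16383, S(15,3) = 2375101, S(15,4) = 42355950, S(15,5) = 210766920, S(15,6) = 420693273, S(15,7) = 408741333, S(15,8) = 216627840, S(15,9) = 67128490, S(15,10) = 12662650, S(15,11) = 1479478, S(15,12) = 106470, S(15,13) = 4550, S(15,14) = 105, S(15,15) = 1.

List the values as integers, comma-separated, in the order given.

[16] T[16,1]:1*1+0=1 · T[16,2]:2*16383+1=32767 · T[16,3]:3*2375101+16383=7141686 · T[16,4]:4*42355950+2375101=171798901 · T[16,5]:5*210766920+42355950=1096190550 · T[16,6]:6*420693273+210766920=2734926558 · T[16,7]:7*408741333+420693273=3281882604 · T[16,8]:8*216627840+408741333=2141764053 · T[16,9]:9*67128490+216627840=820784250 · T[16,10]:10*12662650+67128490=193754990 · T[16,11]:11*1479478+12662650=28936908 · T[16,12]:12*106470+1479478=2757118 · T[16,13]:13*4550+106470=165620 · T[16,14]:14*105+4550=6020 · T[16,15]:15*1+105=120 · T[16,16]:16*0+1=1
[17] T[17,1]:1*1+0=1 · T[17,2]:2*32767+1=65535 · T[17,3]:3*7141686+32767=21457825 · T[17,4]:4*171798901+7141686=694337290 · T[17,5]:5*1096190550+171798901=5652751651 · T[17,6]:6*2734926558+1096190550=17505749898 · T[17,7]:7*3281882604+2734926558=25708104786 · T[17,8]:8*2141764053+3281882604=20415995028 · T[17,9]:9*820784250+2141764053=9528822303 · T[17,10]:10*193754990+820784250=2758334150 · T[17,11]:11*28936908+193754990=512060978 · T[17,12]:12*2757118+28936908=62022324 · T[17,13]:13*165620+2757118=4910178 · T[17,14]:14*6020+165620=249900 · T[17,15]:15*120+6020=7820 · T[17,16]:16*1+120=136 · T[17,17]:17*0+1=1
B_16 = ΣS(16,k) = 1+32767+7141686+171798901+1096190550+2734926558+3281882604+2141764053+820784250+193754990+28936908+2757118+165620+6020+120+1 = 10480142147
B_17 = ΣS(17,k) = 1+65535+21457825+694337290+5652751651+17505749898+25708104786+20415995028+9528822303+2758334150+512060978+62022324+4910178+249900+7820+136+1 = 82864869804

10480142147, 82864869804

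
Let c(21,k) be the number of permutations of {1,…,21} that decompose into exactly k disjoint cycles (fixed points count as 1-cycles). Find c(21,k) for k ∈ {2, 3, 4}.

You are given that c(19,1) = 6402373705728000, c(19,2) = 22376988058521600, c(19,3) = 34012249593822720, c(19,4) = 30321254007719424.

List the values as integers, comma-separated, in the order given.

row 20: T[20][1]=19·6402373705728000+0=121645100408832000  T[20][2]=19·22376988058521600+6402373705728000=431565146817638400  T[20][3]=19·34012249593822720+22376988058521600=668609730341153280  T[20][4]=19·30321254007719424+34012249593822720=610116075740491776
row 21: T[21][2]=20·431565146817638400+121645100408832000=8752948036761600000  T[21][3]=20·668609730341153280+431565146817638400=13803759753640704000  T[21][4]=20·610116075740491776+668609730341153280=12870931245150988800
Read c(21,2) = 8752948036761600000, c(21,3) = 13803759753640704000, c(21,4) = 12870931245150988800.

8752948036761600000, 13803759753640704000, 12870931245150988800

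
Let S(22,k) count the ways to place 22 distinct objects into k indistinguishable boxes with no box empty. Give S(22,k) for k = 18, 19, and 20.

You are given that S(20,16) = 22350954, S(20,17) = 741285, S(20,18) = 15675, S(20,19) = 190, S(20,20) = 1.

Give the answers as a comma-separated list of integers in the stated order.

[21] T[21,17]:17*741285+22350954=34952799 · T[21,18]:18*15675+741285=1023435 · T[21,19]:19*190+15675=19285 · T[21,20]:20*1+190=210
[22] T[22,18]:18*1023435+34952799=53374629 · T[22,19]:19*19285+1023435=1389850 · T[22,20]:20*210+19285=23485
Read S(22,18) = 53374629, S(22,19) = 1389850, S(22,20) = 23485.

53374629, 1389850, 23485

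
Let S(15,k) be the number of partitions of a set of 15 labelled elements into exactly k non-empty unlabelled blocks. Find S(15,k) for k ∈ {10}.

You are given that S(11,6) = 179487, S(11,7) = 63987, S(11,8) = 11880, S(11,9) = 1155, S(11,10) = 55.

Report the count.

12662650

row 12: T[12][7]=7·63987+179487=627396  T[12][8]=8·11880+63987=159027  T[12][9]=9·1155+11880=22275  T[12][10]=10·55+1155=1705
row 13: T[13][8]=8·159027+627396=1899612  T[13][9]=9·22275+159027=359502  T[13][10]=10·1705+22275=39325
row 14: T[14][9]=9·359502+1899612=5135130  T[14][10]=10·39325+359502=752752
row 15: T[15][10]=10·752752+5135130=12662650
Read S(15,10) = 12662650.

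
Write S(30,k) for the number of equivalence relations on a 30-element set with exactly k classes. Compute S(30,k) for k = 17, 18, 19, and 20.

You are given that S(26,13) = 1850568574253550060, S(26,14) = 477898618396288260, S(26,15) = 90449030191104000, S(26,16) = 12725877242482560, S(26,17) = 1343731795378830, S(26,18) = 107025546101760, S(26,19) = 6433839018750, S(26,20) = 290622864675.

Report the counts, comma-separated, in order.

511605167806434372210, 68591811024147549270, 7145845579888333500, 581535955088511150

@27  (27,14):477898618396288260·14+1850568574253550060→8541149231801585700, (27,15):90449030191104000·15+477898618396288260→1834634071262848260, (27,16):12725877242482560·16+90449030191104000→294063066070824960, (27,17):1343731795378830·17+12725877242482560→35569317763922670, (27,18):107025546101760·18+1343731795378830→3270191625210510, (27,19):6433839018750·19+107025546101760→229268487458010, (27,20):290622864675·20+6433839018750→12246296312250
@28  (28,15):1834634071262848260·15+8541149231801585700→36060660300744309600, (28,16):294063066070824960·16+1834634071262848260→6539643128396047620, (28,17):35569317763922670·17+294063066070824960→898741468057510350, (28,18):3270191625210510·18+35569317763922670→94432767017711850, (28,19):229268487458010·19+3270191625210510→7626292886912700, (28,20):12246296312250·20+229268487458010→474194413703010
@29  (29,16):6539643128396047620·16+36060660300744309600→140694950355081071520, (29,17):898741468057510350·17+6539643128396047620→21818248085373723570, (29,18):94432767017711850·18+898741468057510350→2598531274376323650, (29,19):7626292886912700·19+94432767017711850→239332331869053150, (29,20):474194413703010·20+7626292886912700→17110181160972900
@30  (30,17):21818248085373723570·17+140694950355081071520→511605167806434372210, (30,18):2598531274376323650·18+21818248085373723570→68591811024147549270, (30,19):239332331869053150·19+2598531274376323650→7145845579888333500, (30,20):17110181160972900·20+239332331869053150→581535955088511150
Read S(30,17) = 511605167806434372210, S(30,18) = 68591811024147549270, S(30,19) = 7145845579888333500, S(30,20) = 581535955088511150.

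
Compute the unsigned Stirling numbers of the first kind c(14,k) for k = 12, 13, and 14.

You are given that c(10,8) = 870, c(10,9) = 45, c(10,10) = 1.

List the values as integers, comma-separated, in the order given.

i=11: T(11,9)=870+10·45=1320 | T(11,10)=45+10·1=55 | T(11,11)=1+10·0=1
i=12: T(12,10)=1320+11·55=1925 | T(12,11)=55+11·1=66 | T(12,12)=1+11·0=1
i=13: T(13,11)=1925+12·66=2717 | T(13,12)=66+12·1=78 | T(13,13)=1+12·0=1
i=14: T(14,12)=2717+13·78=3731 | T(14,13)=78+13·1=91 | T(14,14)=1+13·0=1
Read c(14,12) = 3731, c(14,13) = 91, c(14,14) = 1.

3731, 91, 1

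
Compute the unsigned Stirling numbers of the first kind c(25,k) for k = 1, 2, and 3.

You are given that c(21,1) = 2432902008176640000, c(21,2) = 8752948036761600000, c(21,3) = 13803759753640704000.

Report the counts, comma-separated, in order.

620448401733239439360000, 2342787216398718566400000, 3925495373278097719296000

[22] T[22,1]:21*2432902008176640000+0=51090942171709440000 · T[22,2]:21*8752948036761600000+2432902008176640000=186244810780170240000 · T[22,3]:21*13803759753640704000+8752948036761600000=298631902863216384000
[23] T[23,1]:22*51090942171709440000+0=1124000727777607680000 · T[23,2]:22*186244810780170240000+51090942171709440000=4148476779335454720000 · T[23,3]:22*298631902863216384000+186244810780170240000=6756146673770930688000
[24] T[24,1]:23*1124000727777607680000+0=25852016738884976640000 · T[24,2]:23*4148476779335454720000+1124000727777607680000=96538966652493066240000 · T[24,3]:23*6756146673770930688000+4148476779335454720000=159539850276066860544000
[25] T[25,1]:24*25852016738884976640000+0=620448401733239439360000 · T[25,2]:24*96538966652493066240000+25852016738884976640000=2342787216398718566400000 · T[25,3]:24*159539850276066860544000+96538966652493066240000=3925495373278097719296000
Read c(25,1) = 620448401733239439360000, c(25,2) = 2342787216398718566400000, c(25,3) = 3925495373278097719296000.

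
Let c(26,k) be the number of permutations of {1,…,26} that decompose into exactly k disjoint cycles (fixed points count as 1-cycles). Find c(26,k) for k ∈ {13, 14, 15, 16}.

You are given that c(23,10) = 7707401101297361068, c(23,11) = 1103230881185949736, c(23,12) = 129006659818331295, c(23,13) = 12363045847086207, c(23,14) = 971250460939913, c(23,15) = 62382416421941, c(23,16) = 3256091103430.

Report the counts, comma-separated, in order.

i=24: T(24,11)=7707401101297361068+23·1103230881185949736=33081711368574204996 | T(24,12)=1103230881185949736+23·129006659818331295=4070384057007569521 | T(24,13)=129006659818331295+23·12363045847086207=413356714301314056 | T(24,14)=12363045847086207+23·971250460939913=34701806448704206 | T(24,15)=971250460939913+23·62382416421941=2406046038644556 | T(24,16)=62382416421941+23·3256091103430=137272511800831
i=25: T(25,12)=33081711368574204996+24·4070384057007569521=130770928736755873500 | T(25,13)=4070384057007569521+24·413356714301314056=13990945200239106865 | T(25,14)=413356714301314056+24·34701806448704206=1246200069070215000 | T(25,15)=34701806448704206+24·2406046038644556=92446911376173550 | T(25,16)=2406046038644556+24·137272511800831=5700586321864500
i=26: T(26,13)=130770928736755873500+25·13990945200239106865=480544558742733545125 | T(26,14)=13990945200239106865+25·1246200069070215000=45145946926994481865 | T(26,15)=1246200069070215000+25·92446911376173550=3557372853474553750 | T(26,16)=92446911376173550+25·5700586321864500=234961569422786050
Read c(26,13) = 480544558742733545125, c(26,14) = 45145946926994481865, c(26,15) = 3557372853474553750, c(26,16) = 234961569422786050.

480544558742733545125, 45145946926994481865, 3557372853474553750, 234961569422786050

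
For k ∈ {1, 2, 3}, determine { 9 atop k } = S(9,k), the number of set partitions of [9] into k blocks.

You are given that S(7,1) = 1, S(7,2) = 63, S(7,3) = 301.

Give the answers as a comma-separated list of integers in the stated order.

[8] T[8,1]:1*1+0=1 · T[8,2]:2*63+1=127 · T[8,3]:3*301+63=966
[9] T[9,1]:1*1+0=1 · T[9,2]:2*127+1=255 · T[9,3]:3*966+127=3025
Read S(9,1) = 1, S(9,2) = 255, S(9,3) = 3025.

1, 255, 3025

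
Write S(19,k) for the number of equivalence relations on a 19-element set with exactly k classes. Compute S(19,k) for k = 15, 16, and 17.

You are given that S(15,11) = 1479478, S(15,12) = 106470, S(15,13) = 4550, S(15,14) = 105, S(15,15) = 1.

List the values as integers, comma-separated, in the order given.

13916778, 527136, 12597

i=16: T(16,12)=1479478+12·106470=2757118 | T(16,13)=106470+13·4550=165620 | T(16,14)=4550+14·105=6020 | T(16,15)=105+15·1=120 | T(16,16)=1+16·0=1
i=17: T(17,13)=2757118+13·165620=4910178 | T(17,14)=165620+14·6020=249900 | T(17,15)=6020+15·120=7820 | T(17,16)=120+16·1=136 | T(17,17)=1+17·0=1
i=18: T(18,14)=4910178+14·249900=8408778 | T(18,15)=249900+15·7820=367200 | T(18,16)=7820+16·136=9996 | T(18,17)=136+17·1=153
i=19: T(19,15)=8408778+15·367200=13916778 | T(19,16)=367200+16·9996=527136 | T(19,17)=9996+17·153=12597
Read S(19,15) = 13916778, S(19,16) = 527136, S(19,17) = 12597.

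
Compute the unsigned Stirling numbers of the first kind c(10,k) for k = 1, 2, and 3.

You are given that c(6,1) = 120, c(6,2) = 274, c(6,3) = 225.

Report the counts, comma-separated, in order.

362880, 1026576, 1172700

row 7: T[7][1]=6·120+0=720  T[7][2]=6·274+120=1764  T[7][3]=6·225+274=1624
row 8: T[8][1]=7·720+0=5040  T[8][2]=7·1764+720=13068  T[8][3]=7·1624+1764=13132
row 9: T[9][1]=8·5040+0=40320  T[9][2]=8·13068+5040=109584  T[9][3]=8·13132+13068=118124
row 10: T[10][1]=9·40320+0=362880  T[10][2]=9·109584+40320=1026576  T[10][3]=9·118124+109584=1172700
Read c(10,1) = 362880, c(10,2) = 1026576, c(10,3) = 1172700.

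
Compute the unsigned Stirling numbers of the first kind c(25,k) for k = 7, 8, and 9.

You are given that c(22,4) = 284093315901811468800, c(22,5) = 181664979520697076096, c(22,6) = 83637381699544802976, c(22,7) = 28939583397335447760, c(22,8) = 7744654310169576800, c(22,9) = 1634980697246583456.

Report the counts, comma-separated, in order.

[23] T[23,5]:22*181664979520697076096+284093315901811468800=4280722865357147142912 · T[23,6]:22*83637381699544802976+181664979520697076096=2021687376910682741568 · T[23,7]:22*28939583397335447760+83637381699544802976=720308216440924653696 · T[23,8]:22*7744654310169576800+28939583397335447760=199321978221066137360 · T[23,9]:22*1634980697246583456+7744654310169576800=43714229649594412832
[24] T[24,6]:23*2021687376910682741568+4280722865357147142912=50779532534302850198976 · T[24,7]:23*720308216440924653696+2021687376910682741568=18588776355051949776576 · T[24,8]:23*199321978221066137360+720308216440924653696=5304713715525445812976 · T[24,9]:23*43714229649594412832+199321978221066137360=1204749260161737632496
[25] T[25,7]:24*18588776355051949776576+50779532534302850198976=496910165055549644836800 · T[25,8]:24*5304713715525445812976+18588776355051949776576=145901905527662649288000 · T[25,9]:24*1204749260161737632496+5304713715525445812976=34218695959407148992880
Read c(25,7) = 496910165055549644836800, c(25,8) = 145901905527662649288000, c(25,9) = 34218695959407148992880.

496910165055549644836800, 145901905527662649288000, 34218695959407148992880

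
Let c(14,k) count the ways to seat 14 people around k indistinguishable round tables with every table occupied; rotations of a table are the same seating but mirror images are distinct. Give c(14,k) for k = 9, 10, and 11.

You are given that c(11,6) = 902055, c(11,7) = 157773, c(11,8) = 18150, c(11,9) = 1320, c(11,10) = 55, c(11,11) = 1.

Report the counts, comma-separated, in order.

16669653, 1474473, 91091

[12] T[12,7]:11*157773+902055=2637558 · T[12,8]:11*18150+157773=357423 · T[12,9]:11*1320+18150=32670 · T[12,10]:11*55+1320=1925 · T[12,11]:11*1+55=66
[13] T[13,8]:12*357423+2637558=6926634 · T[13,9]:12*32670+357423=749463 · T[13,10]:12*1925+32670=55770 · T[13,11]:12*66+1925=2717
[14] T[14,9]:13*749463+6926634=16669653 · T[14,10]:13*55770+749463=1474473 · T[14,11]:13*2717+55770=91091
Read c(14,9) = 16669653, c(14,10) = 1474473, c(14,11) = 91091.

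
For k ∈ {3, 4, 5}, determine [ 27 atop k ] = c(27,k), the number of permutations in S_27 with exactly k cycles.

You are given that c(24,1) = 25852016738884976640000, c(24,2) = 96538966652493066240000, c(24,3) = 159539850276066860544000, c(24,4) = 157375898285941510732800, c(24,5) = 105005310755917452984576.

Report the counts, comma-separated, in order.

2671674589068831403868160000, 2761307967193712729035776000, 1945067308917524165279692800

r25: T_25,1=24×25852016738884976640000+0=620448401733239439360000; T_25,2=24×96538966652493066240000+25852016738884976640000=2342787216398718566400000; T_25,3=24×159539850276066860544000+96538966652493066240000=3925495373278097719296000; T_25,4=24×157375898285941510732800+159539850276066860544000=3936561409138663118131200; T_25,5=24×105005310755917452984576+157375898285941510732800=2677503356427960382362624
r26: T_26,2=25×2342787216398718566400000+620448401733239439360000=59190128811701203599360000; T_26,3=25×3925495373278097719296000+2342787216398718566400000=100480171548351161548800000; T_26,4=25×3936561409138663118131200+3925495373278097719296000=102339530601744675672576000; T_26,5=25×2677503356427960382362624+3936561409138663118131200=70874145319837672677196800
r27: T_27,3=26×100480171548351161548800000+59190128811701203599360000=2671674589068831403868160000; T_27,4=26×102339530601744675672576000+100480171548351161548800000=2761307967193712729035776000; T_27,5=26×70874145319837672677196800+102339530601744675672576000=1945067308917524165279692800
Read c(27,3) = 2671674589068831403868160000, c(27,4) = 2761307967193712729035776000, c(27,5) = 1945067308917524165279692800.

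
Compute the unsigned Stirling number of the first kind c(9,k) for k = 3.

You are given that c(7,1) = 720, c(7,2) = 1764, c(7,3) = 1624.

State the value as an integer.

118124

r8: T_8,2=7×1764+720=13068; T_8,3=7×1624+1764=13132
r9: T_9,3=8×13132+13068=118124
Read c(9,3) = 118124.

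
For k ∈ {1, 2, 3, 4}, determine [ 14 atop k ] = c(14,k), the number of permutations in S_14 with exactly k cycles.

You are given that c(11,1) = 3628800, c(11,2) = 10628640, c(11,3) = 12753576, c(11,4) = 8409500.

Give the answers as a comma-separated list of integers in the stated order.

@12  (12,1):3628800·11+0→39916800, (12,2):10628640·11+3628800→120543840, (12,3):12753576·11+10628640→150917976, (12,4):8409500·11+12753576→105258076
@13  (13,1):39916800·12+0→479001600, (13,2):120543840·12+39916800→1486442880, (13,3):150917976·12+120543840→1931559552, (13,4):105258076·12+150917976→1414014888
@14  (14,1):479001600·13+0→6227020800, (14,2):1486442880·13+479001600→19802759040, (14,3):1931559552·13+1486442880→26596717056, (14,4):1414014888·13+1931559552→20313753096
Read c(14,1) = 6227020800, c(14,2) = 19802759040, c(14,3) = 26596717056, c(14,4) = 20313753096.

6227020800, 19802759040, 26596717056, 20313753096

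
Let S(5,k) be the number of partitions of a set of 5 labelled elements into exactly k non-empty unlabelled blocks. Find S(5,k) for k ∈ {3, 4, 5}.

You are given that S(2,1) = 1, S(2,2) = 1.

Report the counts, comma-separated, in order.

25, 10, 1

[3] T[3,1]:1*1+0=1 · T[3,2]:2*1+1=3 · T[3,3]:3*0+1=1
[4] T[4,2]:2*3+1=7 · T[4,3]:3*1+3=6 · T[4,4]:4*0+1=1
[5] T[5,3]:3*6+7=25 · T[5,4]:4*1+6=10 · T[5,5]:5*0+1=1
Read S(5,3) = 25, S(5,4) = 10, S(5,5) = 1.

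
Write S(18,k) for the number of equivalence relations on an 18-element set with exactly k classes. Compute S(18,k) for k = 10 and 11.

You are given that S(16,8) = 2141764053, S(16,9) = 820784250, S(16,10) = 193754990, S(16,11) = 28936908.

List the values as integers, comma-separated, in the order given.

37112163803, 8391004908

i=17: T(17,9)=2141764053+9·820784250=9528822303 | T(17,10)=820784250+10·193754990=2758334150 | T(17,11)=193754990+11·28936908=512060978
i=18: T(18,10)=9528822303+10·2758334150=37112163803 | T(18,11)=2758334150+11·512060978=8391004908
Read S(18,10) = 37112163803, S(18,11) = 8391004908.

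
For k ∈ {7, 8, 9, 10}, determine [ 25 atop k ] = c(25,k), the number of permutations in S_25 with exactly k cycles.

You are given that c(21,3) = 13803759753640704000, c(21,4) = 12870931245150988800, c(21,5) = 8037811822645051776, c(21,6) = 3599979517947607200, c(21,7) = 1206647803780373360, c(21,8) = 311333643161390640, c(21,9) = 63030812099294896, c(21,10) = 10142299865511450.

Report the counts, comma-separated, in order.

i=22: T(22,4)=13803759753640704000+21·12870931245150988800=284093315901811468800 | T(22,5)=12870931245150988800+21·8037811822645051776=181664979520697076096 | T(22,6)=8037811822645051776+21·3599979517947607200=83637381699544802976 | T(22,7)=3599979517947607200+21·1206647803780373360=28939583397335447760 | T(22,8)=1206647803780373360+21·311333643161390640=7744654310169576800 | T(22,9)=311333643161390640+21·63030812099294896=1634980697246583456 | T(22,10)=63030812099294896+21·10142299865511450=276019109275035346
i=23: T(23,5)=284093315901811468800+22·181664979520697076096=4280722865357147142912 | T(23,6)=181664979520697076096+22·83637381699544802976=2021687376910682741568 | T(23,7)=83637381699544802976+22·28939583397335447760=720308216440924653696 | T(23,8)=28939583397335447760+22·7744654310169576800=199321978221066137360 | T(23,9)=7744654310169576800+22·1634980697246583456=43714229649594412832 | T(23,10)=1634980697246583456+22·276019109275035346=7707401101297361068
i=24: T(24,6)=4280722865357147142912+23·2021687376910682741568=50779532534302850198976 | T(24,7)=2021687376910682741568+23·720308216440924653696=18588776355051949776576 | T(24,8)=720308216440924653696+23·199321978221066137360=5304713715525445812976 | T(24,9)=199321978221066137360+23·43714229649594412832=1204749260161737632496 | T(24,10)=43714229649594412832+23·7707401101297361068=220984454979433717396
i=25: T(25,7)=50779532534302850198976+24·18588776355051949776576=496910165055549644836800 | T(25,8)=18588776355051949776576+24·5304713715525445812976=145901905527662649288000 | T(25,9)=5304713715525445812976+24·1204749260161737632496=34218695959407148992880 | T(25,10)=1204749260161737632496+24·220984454979433717396=6508376179668146850000
Read c(25,7) = 496910165055549644836800, c(25,8) = 145901905527662649288000, c(25,9) = 34218695959407148992880, c(25,10) = 6508376179668146850000.

496910165055549644836800, 145901905527662649288000, 34218695959407148992880, 6508376179668146850000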